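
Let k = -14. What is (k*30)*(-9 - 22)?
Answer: 13020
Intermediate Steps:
(k*30)*(-9 - 22) = (-14*30)*(-9 - 22) = -420*(-31) = 13020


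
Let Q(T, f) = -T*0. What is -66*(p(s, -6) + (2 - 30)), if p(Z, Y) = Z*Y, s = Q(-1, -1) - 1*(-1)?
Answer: 2244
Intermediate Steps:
Q(T, f) = 0
s = 1 (s = 0 - 1*(-1) = 0 + 1 = 1)
p(Z, Y) = Y*Z
-66*(p(s, -6) + (2 - 30)) = -66*(-6*1 + (2 - 30)) = -66*(-6 - 28) = -66*(-34) = 2244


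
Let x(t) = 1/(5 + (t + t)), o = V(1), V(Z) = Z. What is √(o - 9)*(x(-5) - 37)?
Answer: -372*I*√2/5 ≈ -105.22*I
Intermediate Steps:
o = 1
x(t) = 1/(5 + 2*t)
√(o - 9)*(x(-5) - 37) = √(1 - 9)*(1/(5 + 2*(-5)) - 37) = √(-8)*(1/(5 - 10) - 37) = (2*I*√2)*(1/(-5) - 37) = (2*I*√2)*(-⅕ - 37) = (2*I*√2)*(-186/5) = -372*I*√2/5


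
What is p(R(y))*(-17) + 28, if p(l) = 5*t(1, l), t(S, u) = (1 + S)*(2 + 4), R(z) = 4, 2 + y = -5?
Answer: -992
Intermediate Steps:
y = -7 (y = -2 - 5 = -7)
t(S, u) = 6 + 6*S (t(S, u) = (1 + S)*6 = 6 + 6*S)
p(l) = 60 (p(l) = 5*(6 + 6*1) = 5*(6 + 6) = 5*12 = 60)
p(R(y))*(-17) + 28 = 60*(-17) + 28 = -1020 + 28 = -992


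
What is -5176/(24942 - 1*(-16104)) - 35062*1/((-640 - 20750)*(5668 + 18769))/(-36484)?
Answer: -2741908094609777/21743500388422820 ≈ -0.12610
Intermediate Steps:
-5176/(24942 - 1*(-16104)) - 35062*1/((-640 - 20750)*(5668 + 18769))/(-36484) = -5176/(24942 + 16104) - 35062/((-21390*24437))*(-1/36484) = -5176/41046 - 35062/(-522707430)*(-1/36484) = -5176*1/41046 - 35062*(-1/522707430)*(-1/36484) = -2588/20523 + (17531/261353715)*(-1/36484) = -2588/20523 - 17531/9535228938060 = -2741908094609777/21743500388422820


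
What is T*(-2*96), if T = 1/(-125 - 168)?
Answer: 192/293 ≈ 0.65529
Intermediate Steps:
T = -1/293 (T = 1/(-293) = -1/293 ≈ -0.0034130)
T*(-2*96) = -(-2)*96/293 = -1/293*(-192) = 192/293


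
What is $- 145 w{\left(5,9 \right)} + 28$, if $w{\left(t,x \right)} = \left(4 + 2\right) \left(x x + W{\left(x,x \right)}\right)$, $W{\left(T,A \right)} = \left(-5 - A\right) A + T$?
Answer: $31348$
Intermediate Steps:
$W{\left(T,A \right)} = T + A \left(-5 - A\right)$ ($W{\left(T,A \right)} = A \left(-5 - A\right) + T = T + A \left(-5 - A\right)$)
$w{\left(t,x \right)} = - 24 x$ ($w{\left(t,x \right)} = \left(4 + 2\right) \left(x x - \left(x^{2} + 4 x\right)\right) = 6 \left(x^{2} - \left(x^{2} + 4 x\right)\right) = 6 \left(- 4 x\right) = - 24 x$)
$- 145 w{\left(5,9 \right)} + 28 = - 145 \left(\left(-24\right) 9\right) + 28 = \left(-145\right) \left(-216\right) + 28 = 31320 + 28 = 31348$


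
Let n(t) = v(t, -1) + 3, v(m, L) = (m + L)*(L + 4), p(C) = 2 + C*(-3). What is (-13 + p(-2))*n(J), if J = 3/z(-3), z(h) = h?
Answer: 15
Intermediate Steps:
p(C) = 2 - 3*C
J = -1 (J = 3/(-3) = 3*(-1/3) = -1)
v(m, L) = (4 + L)*(L + m) (v(m, L) = (L + m)*(4 + L) = (4 + L)*(L + m))
n(t) = 3*t (n(t) = ((-1)**2 + 4*(-1) + 4*t - t) + 3 = (1 - 4 + 4*t - t) + 3 = (-3 + 3*t) + 3 = 3*t)
(-13 + p(-2))*n(J) = (-13 + (2 - 3*(-2)))*(3*(-1)) = (-13 + (2 + 6))*(-3) = (-13 + 8)*(-3) = -5*(-3) = 15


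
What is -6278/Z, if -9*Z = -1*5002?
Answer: -28251/2501 ≈ -11.296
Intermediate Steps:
Z = 5002/9 (Z = -(-1)*5002/9 = -⅑*(-5002) = 5002/9 ≈ 555.78)
-6278/Z = -6278/5002/9 = -6278*9/5002 = -28251/2501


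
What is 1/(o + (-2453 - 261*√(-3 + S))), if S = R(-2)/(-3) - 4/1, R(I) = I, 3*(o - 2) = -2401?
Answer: -29262/99023413 + 783*I*√57/99023413 ≈ -0.00029551 + 5.9698e-5*I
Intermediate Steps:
o = -2395/3 (o = 2 + (⅓)*(-2401) = 2 - 2401/3 = -2395/3 ≈ -798.33)
S = -10/3 (S = -2/(-3) - 4/1 = -2*(-⅓) - 4*1 = ⅔ - 4 = -10/3 ≈ -3.3333)
1/(o + (-2453 - 261*√(-3 + S))) = 1/(-2395/3 + (-2453 - 261*√(-3 - 10/3))) = 1/(-2395/3 + (-2453 - 261*√(-19/3))) = 1/(-2395/3 + (-2453 - 261*I*√57/3)) = 1/(-2395/3 + (-2453 - 87*I*√57)) = 1/(-9754/3 - 87*I*√57)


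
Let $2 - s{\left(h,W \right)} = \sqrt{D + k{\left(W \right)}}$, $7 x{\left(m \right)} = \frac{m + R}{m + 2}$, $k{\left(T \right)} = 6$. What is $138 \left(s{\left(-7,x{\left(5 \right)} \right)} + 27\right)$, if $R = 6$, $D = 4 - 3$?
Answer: $4002 - 138 \sqrt{7} \approx 3636.9$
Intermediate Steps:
$D = 1$ ($D = 4 - 3 = 1$)
$x{\left(m \right)} = \frac{6 + m}{7 \left(2 + m\right)}$ ($x{\left(m \right)} = \frac{\left(m + 6\right) \frac{1}{m + 2}}{7} = \frac{\left(6 + m\right) \frac{1}{2 + m}}{7} = \frac{\frac{1}{2 + m} \left(6 + m\right)}{7} = \frac{6 + m}{7 \left(2 + m\right)}$)
$s{\left(h,W \right)} = 2 - \sqrt{7}$ ($s{\left(h,W \right)} = 2 - \sqrt{1 + 6} = 2 - \sqrt{7}$)
$138 \left(s{\left(-7,x{\left(5 \right)} \right)} + 27\right) = 138 \left(\left(2 - \sqrt{7}\right) + 27\right) = 138 \left(29 - \sqrt{7}\right) = 4002 - 138 \sqrt{7}$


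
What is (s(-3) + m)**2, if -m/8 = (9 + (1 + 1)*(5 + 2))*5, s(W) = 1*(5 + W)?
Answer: 842724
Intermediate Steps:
s(W) = 5 + W
m = -920 (m = -8*(9 + (1 + 1)*(5 + 2))*5 = -8*(9 + 2*7)*5 = -8*(9 + 14)*5 = -184*5 = -8*115 = -920)
(s(-3) + m)**2 = ((5 - 3) - 920)**2 = (2 - 920)**2 = (-918)**2 = 842724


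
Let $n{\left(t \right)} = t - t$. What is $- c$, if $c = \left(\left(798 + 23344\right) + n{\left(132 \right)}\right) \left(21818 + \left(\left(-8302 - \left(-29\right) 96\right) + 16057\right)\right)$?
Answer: $-781162694$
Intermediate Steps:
$n{\left(t \right)} = 0$
$c = 781162694$ ($c = \left(\left(798 + 23344\right) + 0\right) \left(21818 + \left(\left(-8302 - \left(-29\right) 96\right) + 16057\right)\right) = \left(24142 + 0\right) \left(21818 + \left(\left(-8302 - -2784\right) + 16057\right)\right) = 24142 \left(21818 + \left(\left(-8302 + 2784\right) + 16057\right)\right) = 24142 \left(21818 + \left(-5518 + 16057\right)\right) = 24142 \left(21818 + 10539\right) = 24142 \cdot 32357 = 781162694$)
$- c = \left(-1\right) 781162694 = -781162694$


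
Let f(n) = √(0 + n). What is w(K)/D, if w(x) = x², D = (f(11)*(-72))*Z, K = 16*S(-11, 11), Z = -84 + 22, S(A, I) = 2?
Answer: 64*√11/3069 ≈ 0.069164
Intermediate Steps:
f(n) = √n
Z = -62
K = 32 (K = 16*2 = 32)
D = 4464*√11 (D = (√11*(-72))*(-62) = -72*√11*(-62) = 4464*√11 ≈ 14805.)
w(K)/D = 32²/((4464*√11)) = 1024*(√11/49104) = 64*√11/3069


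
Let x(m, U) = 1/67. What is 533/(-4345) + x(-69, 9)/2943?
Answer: -105093128/856751445 ≈ -0.12266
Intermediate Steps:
x(m, U) = 1/67
533/(-4345) + x(-69, 9)/2943 = 533/(-4345) + (1/67)/2943 = 533*(-1/4345) + (1/67)*(1/2943) = -533/4345 + 1/197181 = -105093128/856751445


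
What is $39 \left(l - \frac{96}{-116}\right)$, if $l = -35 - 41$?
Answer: $- \frac{85020}{29} \approx -2931.7$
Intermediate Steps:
$l = -76$
$39 \left(l - \frac{96}{-116}\right) = 39 \left(-76 - \frac{96}{-116}\right) = 39 \left(-76 - - \frac{24}{29}\right) = 39 \left(-76 + \frac{24}{29}\right) = 39 \left(- \frac{2180}{29}\right) = - \frac{85020}{29}$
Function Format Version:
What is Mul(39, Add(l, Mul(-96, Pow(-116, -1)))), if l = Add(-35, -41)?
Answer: Rational(-85020, 29) ≈ -2931.7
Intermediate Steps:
l = -76
Mul(39, Add(l, Mul(-96, Pow(-116, -1)))) = Mul(39, Add(-76, Mul(-96, Pow(-116, -1)))) = Mul(39, Add(-76, Mul(-96, Rational(-1, 116)))) = Mul(39, Add(-76, Rational(24, 29))) = Mul(39, Rational(-2180, 29)) = Rational(-85020, 29)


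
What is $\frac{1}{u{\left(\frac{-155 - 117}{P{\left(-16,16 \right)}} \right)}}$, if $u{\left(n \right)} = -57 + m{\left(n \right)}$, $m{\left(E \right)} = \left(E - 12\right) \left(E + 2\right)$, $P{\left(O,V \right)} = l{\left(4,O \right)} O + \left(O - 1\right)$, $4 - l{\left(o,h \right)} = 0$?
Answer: $- \frac{6561}{677777} \approx -0.0096802$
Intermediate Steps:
$l{\left(o,h \right)} = 4$ ($l{\left(o,h \right)} = 4 - 0 = 4 + 0 = 4$)
$P{\left(O,V \right)} = -1 + 5 O$ ($P{\left(O,V \right)} = 4 O + \left(O - 1\right) = 4 O + \left(-1 + O\right) = -1 + 5 O$)
$m{\left(E \right)} = \left(-12 + E\right) \left(2 + E\right)$
$u{\left(n \right)} = -81 + n^{2} - 10 n$ ($u{\left(n \right)} = -57 - \left(24 - n^{2} + 10 n\right) = -81 + n^{2} - 10 n$)
$\frac{1}{u{\left(\frac{-155 - 117}{P{\left(-16,16 \right)}} \right)}} = \frac{1}{-81 + \left(\frac{-155 - 117}{-1 + 5 \left(-16\right)}\right)^{2} - 10 \frac{-155 - 117}{-1 + 5 \left(-16\right)}} = \frac{1}{-81 + \left(- \frac{272}{-1 - 80}\right)^{2} - 10 \left(- \frac{272}{-1 - 80}\right)} = \frac{1}{-81 + \left(- \frac{272}{-81}\right)^{2} - 10 \left(- \frac{272}{-81}\right)} = \frac{1}{-81 + \left(\left(-272\right) \left(- \frac{1}{81}\right)\right)^{2} - 10 \left(\left(-272\right) \left(- \frac{1}{81}\right)\right)} = \frac{1}{-81 + \left(\frac{272}{81}\right)^{2} - \frac{2720}{81}} = \frac{1}{-81 + \frac{73984}{6561} - \frac{2720}{81}} = \frac{1}{- \frac{677777}{6561}} = - \frac{6561}{677777}$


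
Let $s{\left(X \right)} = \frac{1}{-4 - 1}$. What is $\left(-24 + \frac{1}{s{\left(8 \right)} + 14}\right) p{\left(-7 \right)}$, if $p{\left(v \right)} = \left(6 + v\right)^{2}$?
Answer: $- \frac{1651}{69} \approx -23.928$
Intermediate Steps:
$s{\left(X \right)} = - \frac{1}{5}$ ($s{\left(X \right)} = \frac{1}{-5} = - \frac{1}{5}$)
$\left(-24 + \frac{1}{s{\left(8 \right)} + 14}\right) p{\left(-7 \right)} = \left(-24 + \frac{1}{- \frac{1}{5} + 14}\right) \left(6 - 7\right)^{2} = \left(-24 + \frac{1}{\frac{69}{5}}\right) \left(-1\right)^{2} = \left(-24 + \frac{5}{69}\right) 1 = \left(- \frac{1651}{69}\right) 1 = - \frac{1651}{69}$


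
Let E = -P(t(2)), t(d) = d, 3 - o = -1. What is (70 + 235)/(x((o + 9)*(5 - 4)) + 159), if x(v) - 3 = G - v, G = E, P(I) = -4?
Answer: 305/153 ≈ 1.9935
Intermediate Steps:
o = 4 (o = 3 - 1*(-1) = 3 + 1 = 4)
E = 4 (E = -1*(-4) = 4)
G = 4
x(v) = 7 - v (x(v) = 3 + (4 - v) = 7 - v)
(70 + 235)/(x((o + 9)*(5 - 4)) + 159) = (70 + 235)/((7 - (4 + 9)*(5 - 4)) + 159) = 305/((7 - 13) + 159) = 305/(-6 + 159) = 305/153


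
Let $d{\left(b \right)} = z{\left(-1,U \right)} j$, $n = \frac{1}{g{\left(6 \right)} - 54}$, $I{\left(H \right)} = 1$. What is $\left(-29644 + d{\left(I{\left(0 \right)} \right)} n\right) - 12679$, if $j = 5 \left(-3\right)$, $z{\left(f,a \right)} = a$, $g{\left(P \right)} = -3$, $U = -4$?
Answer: $- \frac{804157}{19} \approx -42324.0$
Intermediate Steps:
$n = - \frac{1}{57}$ ($n = \frac{1}{-3 - 54} = \frac{1}{-57} = - \frac{1}{57} \approx -0.017544$)
$j = -15$
$d{\left(b \right)} = 60$ ($d{\left(b \right)} = \left(-4\right) \left(-15\right) = 60$)
$\left(-29644 + d{\left(I{\left(0 \right)} \right)} n\right) - 12679 = \left(-29644 + 60 \left(- \frac{1}{57}\right)\right) - 12679 = \left(-29644 - \frac{20}{19}\right) - 12679 = - \frac{563256}{19} - 12679 = - \frac{804157}{19}$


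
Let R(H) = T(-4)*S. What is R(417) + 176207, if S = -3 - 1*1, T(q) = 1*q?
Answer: 176223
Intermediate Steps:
T(q) = q
S = -4 (S = -3 - 1 = -4)
R(H) = 16 (R(H) = -4*(-4) = 16)
R(417) + 176207 = 16 + 176207 = 176223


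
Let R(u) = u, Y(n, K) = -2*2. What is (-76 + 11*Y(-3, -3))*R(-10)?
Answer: 1200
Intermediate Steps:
Y(n, K) = -4
(-76 + 11*Y(-3, -3))*R(-10) = (-76 + 11*(-4))*(-10) = (-76 - 44)*(-10) = -120*(-10) = 1200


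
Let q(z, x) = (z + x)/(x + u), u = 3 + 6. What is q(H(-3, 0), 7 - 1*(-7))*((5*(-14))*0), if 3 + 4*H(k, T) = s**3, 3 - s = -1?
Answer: 0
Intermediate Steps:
s = 4 (s = 3 - 1*(-1) = 3 + 1 = 4)
u = 9
H(k, T) = 61/4 (H(k, T) = -3/4 + (1/4)*4**3 = -3/4 + (1/4)*64 = -3/4 + 16 = 61/4)
q(z, x) = (x + z)/(9 + x) (q(z, x) = (z + x)/(x + 9) = (x + z)/(9 + x))
q(H(-3, 0), 7 - 1*(-7))*((5*(-14))*0) = (((7 - 1*(-7)) + 61/4)/(9 + (7 - 1*(-7))))*((5*(-14))*0) = (((7 + 7) + 61/4)/(9 + (7 + 7)))*(-70*0) = ((14 + 61/4)/(9 + 14))*0 = ((117/4)/23)*0 = ((1/23)*(117/4))*0 = (117/92)*0 = 0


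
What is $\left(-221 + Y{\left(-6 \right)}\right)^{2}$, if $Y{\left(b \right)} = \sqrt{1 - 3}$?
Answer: $\left(221 - i \sqrt{2}\right)^{2} \approx 48839.0 - 625.1 i$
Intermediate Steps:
$Y{\left(b \right)} = i \sqrt{2}$ ($Y{\left(b \right)} = \sqrt{-2} = i \sqrt{2}$)
$\left(-221 + Y{\left(-6 \right)}\right)^{2} = \left(-221 + i \sqrt{2}\right)^{2}$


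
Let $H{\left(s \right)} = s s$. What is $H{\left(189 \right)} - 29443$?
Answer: $6278$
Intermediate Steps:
$H{\left(s \right)} = s^{2}$
$H{\left(189 \right)} - 29443 = 189^{2} - 29443 = 35721 - 29443 = 6278$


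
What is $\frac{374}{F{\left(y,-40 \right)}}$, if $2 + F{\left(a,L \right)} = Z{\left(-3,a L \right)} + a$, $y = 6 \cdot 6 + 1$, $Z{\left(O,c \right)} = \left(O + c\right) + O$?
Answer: $- \frac{374}{1451} \approx -0.25775$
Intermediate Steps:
$Z{\left(O,c \right)} = c + 2 O$
$y = 37$ ($y = 36 + 1 = 37$)
$F{\left(a,L \right)} = -8 + a + L a$ ($F{\left(a,L \right)} = -2 + \left(\left(a L + 2 \left(-3\right)\right) + a\right) = -2 + \left(\left(L a - 6\right) + a\right) = -2 + \left(\left(-6 + L a\right) + a\right) = -2 + \left(-6 + a + L a\right) = -8 + a + L a$)
$\frac{374}{F{\left(y,-40 \right)}} = \frac{374}{-8 + 37 - 1480} = \frac{374}{-1451} = 374 \left(- \frac{1}{1451}\right) = - \frac{374}{1451}$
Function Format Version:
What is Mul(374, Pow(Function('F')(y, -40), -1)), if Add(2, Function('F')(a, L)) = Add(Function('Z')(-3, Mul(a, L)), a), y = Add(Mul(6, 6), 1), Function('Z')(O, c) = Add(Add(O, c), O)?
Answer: Rational(-374, 1451) ≈ -0.25775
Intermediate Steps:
Function('Z')(O, c) = Add(c, Mul(2, O))
y = 37 (y = Add(36, 1) = 37)
Function('F')(a, L) = Add(-8, a, Mul(L, a)) (Function('F')(a, L) = Add(-2, Add(Add(Mul(a, L), Mul(2, -3)), a)) = Add(-2, Add(Add(Mul(L, a), -6), a)) = Add(-2, Add(Add(-6, Mul(L, a)), a)) = Add(-2, Add(-6, a, Mul(L, a))) = Add(-8, a, Mul(L, a)))
Mul(374, Pow(Function('F')(y, -40), -1)) = Mul(374, Pow(Add(-8, 37, Mul(-40, 37)), -1)) = Mul(374, Pow(Add(-8, 37, -1480), -1)) = Mul(374, Pow(-1451, -1)) = Mul(374, Rational(-1, 1451)) = Rational(-374, 1451)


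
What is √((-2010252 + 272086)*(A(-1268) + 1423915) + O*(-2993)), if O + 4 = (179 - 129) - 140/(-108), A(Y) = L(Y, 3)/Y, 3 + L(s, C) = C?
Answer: I*√200475063297273/9 ≈ 1.5732e+6*I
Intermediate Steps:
L(s, C) = -3 + C
A(Y) = 0 (A(Y) = (-3 + 3)/Y = 0/Y = 0)
O = 1277/27 (O = -4 + ((179 - 129) - 140/(-108)) = -4 + (50 - 140*(-1/108)) = -4 + (50 + 35/27) = -4 + 1385/27 = 1277/27 ≈ 47.296)
√((-2010252 + 272086)*(A(-1268) + 1423915) + O*(-2993)) = √((-2010252 + 272086)*(0 + 1423915) + (1277/27)*(-2993)) = √(-1738166*1423915 - 3822061/27) = √(-2475000639890 - 3822061/27) = √(-66825021099091/27) = I*√200475063297273/9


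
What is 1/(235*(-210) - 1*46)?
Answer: -1/49396 ≈ -2.0245e-5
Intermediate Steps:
1/(235*(-210) - 1*46) = 1/(-49350 - 46) = 1/(-49396) = -1/49396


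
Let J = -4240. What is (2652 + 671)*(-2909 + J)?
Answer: -23756127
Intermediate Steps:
(2652 + 671)*(-2909 + J) = (2652 + 671)*(-2909 - 4240) = 3323*(-7149) = -23756127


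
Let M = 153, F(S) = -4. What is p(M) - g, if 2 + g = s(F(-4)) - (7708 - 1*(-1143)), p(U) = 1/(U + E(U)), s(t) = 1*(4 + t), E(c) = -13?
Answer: 1239421/140 ≈ 8853.0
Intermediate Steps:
s(t) = 4 + t
p(U) = 1/(-13 + U) (p(U) = 1/(U - 13) = 1/(-13 + U))
g = -8853 (g = -2 + ((4 - 4) - (7708 - 1*(-1143))) = -2 + (0 - (7708 + 1143)) = -2 + (0 - 1*8851) = -2 + (0 - 8851) = -2 - 8851 = -8853)
p(M) - g = 1/(-13 + 153) - 1*(-8853) = 1/140 + 8853 = 1239421/140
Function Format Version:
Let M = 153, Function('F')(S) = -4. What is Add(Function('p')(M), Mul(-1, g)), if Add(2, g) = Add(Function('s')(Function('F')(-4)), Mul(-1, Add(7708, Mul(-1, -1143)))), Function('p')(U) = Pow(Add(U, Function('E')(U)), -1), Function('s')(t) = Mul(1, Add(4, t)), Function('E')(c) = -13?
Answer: Rational(1239421, 140) ≈ 8853.0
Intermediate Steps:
Function('s')(t) = Add(4, t)
Function('p')(U) = Pow(Add(-13, U), -1) (Function('p')(U) = Pow(Add(U, -13), -1) = Pow(Add(-13, U), -1))
g = -8853 (g = Add(-2, Add(Add(4, -4), Mul(-1, Add(7708, Mul(-1, -1143))))) = Add(-2, Add(0, Mul(-1, Add(7708, 1143)))) = Add(-2, Add(0, Mul(-1, 8851))) = Add(-2, Add(0, -8851)) = Add(-2, -8851) = -8853)
Add(Function('p')(M), Mul(-1, g)) = Add(Pow(Add(-13, 153), -1), Mul(-1, -8853)) = Add(Pow(140, -1), 8853) = Add(Rational(1, 140), 8853) = Rational(1239421, 140)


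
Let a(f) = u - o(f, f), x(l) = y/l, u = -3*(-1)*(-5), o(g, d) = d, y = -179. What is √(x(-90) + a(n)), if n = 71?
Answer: I*√75610/30 ≈ 9.1658*I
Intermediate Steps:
u = -15 (u = 3*(-5) = -15)
x(l) = -179/l
a(f) = -15 - f
√(x(-90) + a(n)) = √(-179/(-90) + (-15 - 1*71)) = √(-179*(-1/90) + (-15 - 71)) = √(179/90 - 86) = √(-7561/90) = I*√75610/30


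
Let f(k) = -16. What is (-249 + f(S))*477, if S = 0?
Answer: -126405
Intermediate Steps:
(-249 + f(S))*477 = (-249 - 16)*477 = -265*477 = -126405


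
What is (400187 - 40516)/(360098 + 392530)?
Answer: 359671/752628 ≈ 0.47789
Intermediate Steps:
(400187 - 40516)/(360098 + 392530) = 359671/752628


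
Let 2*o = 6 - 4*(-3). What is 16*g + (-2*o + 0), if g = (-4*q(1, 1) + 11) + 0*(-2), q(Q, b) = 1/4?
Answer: 142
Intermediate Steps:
q(Q, b) = 1/4
o = 9 (o = (6 - 4*(-3))/2 = (6 + 12)/2 = (1/2)*18 = 9)
g = 10 (g = (-4*1/4 + 11) + 0*(-2) = (-1 + 11) + 0 = 10 + 0 = 10)
16*g + (-2*o + 0) = 16*10 + (-2*9 + 0) = 160 + (-18 + 0) = 160 - 18 = 142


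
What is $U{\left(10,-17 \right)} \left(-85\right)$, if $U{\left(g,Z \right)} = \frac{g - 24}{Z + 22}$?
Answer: $238$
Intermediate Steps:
$U{\left(g,Z \right)} = \frac{-24 + g}{22 + Z}$
$U{\left(10,-17 \right)} \left(-85\right) = \frac{-24 + 10}{22 - 17} \left(-85\right) = \frac{1}{5} \left(-14\right) \left(-85\right) = \left(- \frac{14}{5}\right) \left(-85\right) = 238$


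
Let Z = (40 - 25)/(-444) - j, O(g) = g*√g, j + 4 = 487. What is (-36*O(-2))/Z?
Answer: -10656*I*√2/71489 ≈ -0.2108*I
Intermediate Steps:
j = 483 (j = -4 + 487 = 483)
O(g) = g^(3/2)
Z = -71489/148 (Z = (40 - 25)/(-444) - 1*483 = 15*(-1/444) - 483 = -5/148 - 483 = -71489/148 ≈ -483.03)
(-36*O(-2))/Z = (-(-72)*I*√2)/(-71489/148) = -(-72)*I*√2*(-148/71489) = (72*I*√2)*(-148/71489) = -10656*I*√2/71489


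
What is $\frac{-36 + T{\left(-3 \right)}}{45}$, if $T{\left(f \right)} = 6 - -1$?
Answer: $- \frac{29}{45} \approx -0.64444$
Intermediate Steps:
$T{\left(f \right)} = 7$ ($T{\left(f \right)} = 6 + 1 = 7$)
$\frac{-36 + T{\left(-3 \right)}}{45} = \frac{-36 + 7}{45} = \left(-29\right) \frac{1}{45} = - \frac{29}{45}$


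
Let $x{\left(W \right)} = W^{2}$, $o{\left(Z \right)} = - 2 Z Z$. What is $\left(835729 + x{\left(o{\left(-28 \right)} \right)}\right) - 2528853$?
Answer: $765500$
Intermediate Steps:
$o{\left(Z \right)} = - 2 Z^{2}$
$\left(835729 + x{\left(o{\left(-28 \right)} \right)}\right) - 2528853 = \left(835729 + \left(- 2 \left(-28\right)^{2}\right)^{2}\right) - 2528853 = \left(835729 + \left(\left(-2\right) 784\right)^{2}\right) - 2528853 = \left(835729 + \left(-1568\right)^{2}\right) - 2528853 = \left(835729 + 2458624\right) - 2528853 = 3294353 - 2528853 = 765500$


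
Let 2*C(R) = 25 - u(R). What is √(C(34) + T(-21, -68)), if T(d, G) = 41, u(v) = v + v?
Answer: √78/2 ≈ 4.4159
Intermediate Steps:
u(v) = 2*v
C(R) = 25/2 - R (C(R) = (25 - 2*R)/2 = 25/2 - R)
√(C(34) + T(-21, -68)) = √((25/2 - 1*34) + 41) = √((25/2 - 34) + 41) = √(-43/2 + 41) = √(39/2) = √78/2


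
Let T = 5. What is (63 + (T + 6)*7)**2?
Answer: 19600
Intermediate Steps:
(63 + (T + 6)*7)**2 = (63 + (5 + 6)*7)**2 = (63 + 11*7)**2 = (63 + 77)**2 = 140**2 = 19600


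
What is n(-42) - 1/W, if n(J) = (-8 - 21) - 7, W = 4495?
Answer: -161821/4495 ≈ -36.000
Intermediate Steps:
n(J) = -36 (n(J) = -29 - 7 = -36)
n(-42) - 1/W = -36 - 1/4495 = -161821/4495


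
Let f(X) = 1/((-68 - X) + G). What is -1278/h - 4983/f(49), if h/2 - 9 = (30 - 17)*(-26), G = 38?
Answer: 129513792/329 ≈ 3.9366e+5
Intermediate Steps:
h = -658 (h = 18 + 2*((30 - 17)*(-26)) = 18 + 2*(13*(-26)) = 18 + 2*(-338) = 18 - 676 = -658)
f(X) = 1/(-30 - X) (f(X) = 1/((-68 - X) + 38) = 1/(-30 - X))
-1278/h - 4983/f(49) = -1278/(-658) - 4983/((-1/(30 + 49))) = -1278*(-1/658) - 4983/((-1/79)) = 639/329 - 4983/((-1*1/79)) = 639/329 - 4983/(-1/79) = 639/329 - 4983*(-79) = 639/329 + 393657 = 129513792/329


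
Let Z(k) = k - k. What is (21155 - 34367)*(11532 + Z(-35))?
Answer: -152360784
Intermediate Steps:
Z(k) = 0
(21155 - 34367)*(11532 + Z(-35)) = (21155 - 34367)*(11532 + 0) = -13212*11532 = -152360784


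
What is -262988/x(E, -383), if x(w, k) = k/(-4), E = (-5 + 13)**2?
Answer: -1051952/383 ≈ -2746.6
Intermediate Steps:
E = 64 (E = 8**2 = 64)
x(w, k) = -k/4
-262988/x(E, -383) = -262988/((-1/4*(-383))) = -262988/383/4 = -262988*4/383 = -1051952/383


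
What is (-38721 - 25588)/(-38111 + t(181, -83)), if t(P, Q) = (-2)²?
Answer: 64309/38107 ≈ 1.6876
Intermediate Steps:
t(P, Q) = 4
(-38721 - 25588)/(-38111 + t(181, -83)) = (-38721 - 25588)/(-38111 + 4) = -64309/(-38107) = -64309*(-1/38107) = 64309/38107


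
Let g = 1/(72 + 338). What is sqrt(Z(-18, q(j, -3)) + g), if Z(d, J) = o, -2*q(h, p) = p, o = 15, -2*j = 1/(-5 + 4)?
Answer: sqrt(2521910)/410 ≈ 3.8733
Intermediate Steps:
j = 1/2 (j = -1/(2*(-5 + 4)) = -1/2/(-1) = -1/2*(-1) = 1/2 ≈ 0.50000)
q(h, p) = -p/2
Z(d, J) = 15
g = 1/410 ≈ 0.0024390
sqrt(Z(-18, q(j, -3)) + g) = sqrt(15 + 1/410) = sqrt(6151/410) = sqrt(2521910)/410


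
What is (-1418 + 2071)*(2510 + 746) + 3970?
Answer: 2130138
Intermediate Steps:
(-1418 + 2071)*(2510 + 746) + 3970 = 653*3256 + 3970 = 2126168 + 3970 = 2130138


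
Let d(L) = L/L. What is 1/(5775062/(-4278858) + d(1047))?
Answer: -2139429/748102 ≈ -2.8598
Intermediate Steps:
d(L) = 1
1/(5775062/(-4278858) + d(1047)) = 1/(5775062/(-4278858) + 1) = 1/(5775062*(-1/4278858) + 1) = 1/(-2887531/2139429 + 1) = 1/(-748102/2139429) = -2139429/748102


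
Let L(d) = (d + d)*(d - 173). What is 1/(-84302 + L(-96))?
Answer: -1/32654 ≈ -3.0624e-5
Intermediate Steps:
L(d) = 2*d*(-173 + d) (L(d) = (2*d)*(-173 + d) = 2*d*(-173 + d))
1/(-84302 + L(-96)) = 1/(-84302 + 2*(-96)*(-173 - 96)) = 1/(-84302 + 2*(-96)*(-269)) = 1/(-84302 + 51648) = 1/(-32654) = -1/32654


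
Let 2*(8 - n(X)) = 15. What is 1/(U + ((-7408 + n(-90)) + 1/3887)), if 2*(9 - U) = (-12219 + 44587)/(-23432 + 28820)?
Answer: -10471578/77505420743 ≈ -0.00013511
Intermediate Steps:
n(X) = ½ (n(X) = 8 - ½*15 = 8 - 15/2 = ½)
U = 8077/1347 (U = 9 - (-12219 + 44587)/(2*(-23432 + 28820)) = 9 - 16184/5388 = 9 - ½*8092/1347 = 9 - 4046/1347 = 8077/1347 ≈ 5.9963)
1/(U + ((-7408 + n(-90)) + 1/3887)) = 1/(8077/1347 + ((-7408 + ½) + 1/3887)) = 1/(8077/1347 + (-14815/2 + 1/3887)) = 1/(8077/1347 - 57585903/7774) = 1/(-77505420743/10471578) = -10471578/77505420743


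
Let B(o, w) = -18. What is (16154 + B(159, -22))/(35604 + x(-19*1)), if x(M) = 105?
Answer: 16136/35709 ≈ 0.45187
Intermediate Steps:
(16154 + B(159, -22))/(35604 + x(-19*1)) = (16154 - 18)/(35604 + 105) = 16136/35709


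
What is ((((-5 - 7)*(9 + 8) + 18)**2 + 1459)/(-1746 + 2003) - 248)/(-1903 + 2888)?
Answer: -27681/253145 ≈ -0.10935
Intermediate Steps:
((((-5 - 7)*(9 + 8) + 18)**2 + 1459)/(-1746 + 2003) - 248)/(-1903 + 2888) = (((-12*17 + 18)**2 + 1459)/257 - 248)/985 = (((-204 + 18)**2 + 1459)*(1/257) - 248)*(1/985) = (((-186)**2 + 1459)*(1/257) - 248)*(1/985) = ((34596 + 1459)*(1/257) - 248)*(1/985) = (36055*(1/257) - 248)*(1/985) = (36055/257 - 248)*(1/985) = -27681/257*1/985 = -27681/253145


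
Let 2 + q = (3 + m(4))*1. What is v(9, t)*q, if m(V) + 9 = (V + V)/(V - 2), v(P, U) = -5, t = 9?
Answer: 20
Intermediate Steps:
m(V) = -9 + 2*V/(-2 + V) (m(V) = -9 + (V + V)/(V - 2) = -9 + (2*V)/(-2 + V) = -9 + 2*V/(-2 + V))
q = -4 (q = -2 + (3 + (18 - 7*4)/(-2 + 4))*1 = -2 + (3 + (18 - 28)/2)*1 = -2 + (3 + (½)*(-10))*1 = -2 + (3 - 5)*1 = -2 - 2*1 = -2 - 2 = -4)
v(9, t)*q = -5*(-4) = 20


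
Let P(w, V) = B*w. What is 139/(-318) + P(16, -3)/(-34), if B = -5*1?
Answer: 10357/5406 ≈ 1.9158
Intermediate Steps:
B = -5
P(w, V) = -5*w
139/(-318) + P(16, -3)/(-34) = 139/(-318) - 5*16/(-34) = 139*(-1/318) - 80*(-1/34) = -139/318 + 40/17 = 10357/5406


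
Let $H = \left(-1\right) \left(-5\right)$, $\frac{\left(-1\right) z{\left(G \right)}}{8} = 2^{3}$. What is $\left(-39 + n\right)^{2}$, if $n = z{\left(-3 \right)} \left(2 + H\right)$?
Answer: $237169$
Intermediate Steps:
$z{\left(G \right)} = -64$ ($z{\left(G \right)} = - 8 \cdot 2^{3} = \left(-8\right) 8 = -64$)
$H = 5$
$n = -448$ ($n = - 64 \left(2 + 5\right) = \left(-64\right) 7 = -448$)
$\left(-39 + n\right)^{2} = \left(-39 - 448\right)^{2} = \left(-487\right)^{2} = 237169$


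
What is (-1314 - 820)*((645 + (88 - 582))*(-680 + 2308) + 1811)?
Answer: -528461626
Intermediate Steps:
(-1314 - 820)*((645 + (88 - 582))*(-680 + 2308) + 1811) = -2134*((645 - 494)*1628 + 1811) = -2134*(151*1628 + 1811) = -2134*(245828 + 1811) = -2134*247639 = -528461626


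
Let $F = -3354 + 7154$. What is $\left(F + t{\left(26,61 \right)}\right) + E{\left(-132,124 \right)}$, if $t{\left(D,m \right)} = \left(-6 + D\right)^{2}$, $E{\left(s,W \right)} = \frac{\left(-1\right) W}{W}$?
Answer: $4199$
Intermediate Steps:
$E{\left(s,W \right)} = -1$
$F = 3800$
$\left(F + t{\left(26,61 \right)}\right) + E{\left(-132,124 \right)} = \left(3800 + \left(-6 + 26\right)^{2}\right) - 1 = \left(3800 + 20^{2}\right) - 1 = \left(3800 + 400\right) - 1 = 4200 - 1 = 4199$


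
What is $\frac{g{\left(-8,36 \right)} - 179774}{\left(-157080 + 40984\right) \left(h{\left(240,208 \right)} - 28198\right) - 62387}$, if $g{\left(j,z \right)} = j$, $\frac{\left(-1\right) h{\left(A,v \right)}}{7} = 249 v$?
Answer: $- \frac{179782}{45363520845} \approx -3.9631 \cdot 10^{-6}$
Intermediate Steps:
$h{\left(A,v \right)} = - 1743 v$ ($h{\left(A,v \right)} = - 7 \cdot 249 v = - 1743 v$)
$\frac{g{\left(-8,36 \right)} - 179774}{\left(-157080 + 40984\right) \left(h{\left(240,208 \right)} - 28198\right) - 62387} = \frac{-8 - 179774}{\left(-157080 + 40984\right) \left(\left(-1743\right) 208 - 28198\right) - 62387} = - \frac{179782}{- 116096 \left(-362544 - 28198\right) - 62387} = - \frac{179782}{\left(-116096\right) \left(-390742\right) - 62387} = - \frac{179782}{45363583232 - 62387} = - \frac{179782}{45363520845}$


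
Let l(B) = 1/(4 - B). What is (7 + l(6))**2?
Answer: 169/4 ≈ 42.250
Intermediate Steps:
(7 + l(6))**2 = (7 - 1/(-4 + 6))**2 = (7 - 1/2)**2 = (13/2)**2 = 169/4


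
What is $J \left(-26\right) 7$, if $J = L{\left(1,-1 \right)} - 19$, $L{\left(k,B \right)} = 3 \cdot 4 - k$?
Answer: $1456$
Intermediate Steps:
$L{\left(k,B \right)} = 12 - k$
$J = -8$ ($J = \left(12 - 1\right) - 19 = 11 - 19 = -8$)
$J \left(-26\right) 7 = \left(-8\right) \left(-26\right) 7 = 208 \cdot 7 = 1456$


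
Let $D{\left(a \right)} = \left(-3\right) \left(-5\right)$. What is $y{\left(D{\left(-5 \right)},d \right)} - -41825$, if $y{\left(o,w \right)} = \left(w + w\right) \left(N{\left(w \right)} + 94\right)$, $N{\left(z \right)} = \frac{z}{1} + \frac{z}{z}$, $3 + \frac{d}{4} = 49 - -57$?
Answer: $459593$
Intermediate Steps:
$D{\left(a \right)} = 15$
$d = 412$ ($d = -12 + 4 \left(49 - -57\right) = -12 + 4 \left(49 + 57\right) = -12 + 4 \cdot 106 = -12 + 424 = 412$)
$N{\left(z \right)} = 1 + z$ ($N{\left(z \right)} = z 1 + 1 = z + 1 = 1 + z$)
$y{\left(o,w \right)} = 2 w \left(95 + w\right)$ ($y{\left(o,w \right)} = \left(w + w\right) \left(\left(1 + w\right) + 94\right) = 2 w \left(95 + w\right)$)
$y{\left(D{\left(-5 \right)},d \right)} - -41825 = 2 \cdot 412 \left(95 + 412\right) - -41825 = 2 \cdot 412 \cdot 507 + 41825 = 417768 + 41825 = 459593$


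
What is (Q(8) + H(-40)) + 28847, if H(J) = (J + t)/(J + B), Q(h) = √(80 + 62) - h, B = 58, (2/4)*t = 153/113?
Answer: 29327156/1017 + √142 ≈ 28849.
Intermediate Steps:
t = 306/113 (t = 2*(153/113) = 306/113 ≈ 2.7080)
Q(h) = √142 - h
H(J) = (306/113 + J)/(58 + J) (H(J) = (J + 306/113)/(J + 58) = (306/113 + J)/(58 + J))
(Q(8) + H(-40)) + 28847 = ((√142 - 1*8) + (306/113 - 40)/(58 - 40)) + 28847 = ((√142 - 8) - 4214/113/18) + 28847 = ((-8 + √142) + (1/18)*(-4214/113)) + 28847 = ((-8 + √142) - 2107/1017) + 28847 = (-10243/1017 + √142) + 28847 = 29327156/1017 + √142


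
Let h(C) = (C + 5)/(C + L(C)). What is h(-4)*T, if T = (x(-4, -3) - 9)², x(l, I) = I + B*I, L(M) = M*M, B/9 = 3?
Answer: 2883/4 ≈ 720.75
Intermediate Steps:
B = 27 (B = 9*3 = 27)
L(M) = M²
x(l, I) = 28*I (x(l, I) = I + 27*I = 28*I)
h(C) = (5 + C)/(C + C²) (h(C) = (C + 5)/(C + C²) = (5 + C)/(C + C²))
T = 8649 (T = (28*(-3) - 9)² = (-84 - 9)² = (-93)² = 8649)
h(-4)*T = ((5 - 4)/((-4)*(1 - 4)))*8649 = -¼*1/(-3)*8649 = -¼*(-⅓)*1*8649 = (1/12)*8649 = 2883/4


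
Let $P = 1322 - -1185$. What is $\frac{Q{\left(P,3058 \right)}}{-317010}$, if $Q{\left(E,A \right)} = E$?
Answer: $- \frac{2507}{317010} \approx -0.0079083$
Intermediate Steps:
$P = 2507$ ($P = 1322 + 1185 = 2507$)
$\frac{Q{\left(P,3058 \right)}}{-317010} = \frac{2507}{-317010} = 2507 \left(- \frac{1}{317010}\right) = - \frac{2507}{317010}$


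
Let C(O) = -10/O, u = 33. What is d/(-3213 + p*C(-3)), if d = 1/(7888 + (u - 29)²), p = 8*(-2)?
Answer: -3/77451296 ≈ -3.8734e-8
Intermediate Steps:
p = -16
d = 1/7904 (d = 1/(7888 + (33 - 29)²) = 1/(7888 + 4²) = 1/(7888 + 16) = 1/7904 ≈ 0.00012652)
d/(-3213 + p*C(-3)) = 1/(7904*(-3213 - (-160)/(-3))) = 1/(7904*(-3213 - (-160)*(-1)/3)) = 1/(7904*(-3213 - 16*10/3)) = 1/(7904*(-3213 - 160/3)) = 1/(7904*(-9799/3)) = (1/7904)*(-3/9799) = -3/77451296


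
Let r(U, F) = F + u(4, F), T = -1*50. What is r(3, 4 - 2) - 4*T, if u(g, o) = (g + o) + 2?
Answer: 210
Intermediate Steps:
u(g, o) = 2 + g + o
T = -50
r(U, F) = 6 + 2*F (r(U, F) = F + (2 + 4 + F) = F + (6 + F) = 6 + 2*F)
r(3, 4 - 2) - 4*T = (6 + 2*(4 - 2)) - 4*(-50) = (6 + 2*2) + 200 = (6 + 4) + 200 = 10 + 200 = 210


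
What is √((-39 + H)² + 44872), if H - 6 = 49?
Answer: 2*√11282 ≈ 212.43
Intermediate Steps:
H = 55 (H = 6 + 49 = 55)
√((-39 + H)² + 44872) = √((-39 + 55)² + 44872) = √(16² + 44872) = √(256 + 44872) = √45128 = 2*√11282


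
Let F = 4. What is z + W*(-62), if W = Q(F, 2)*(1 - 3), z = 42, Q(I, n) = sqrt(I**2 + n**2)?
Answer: 42 + 248*sqrt(5) ≈ 596.54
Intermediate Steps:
W = -4*sqrt(5) (W = sqrt(4**2 + 2**2)*(1 - 3) = sqrt(16 + 4)*(-2) = sqrt(20)*(-2) = (2*sqrt(5))*(-2) = -4*sqrt(5) ≈ -8.9443)
z + W*(-62) = 42 - 4*sqrt(5)*(-62) = 42 + 248*sqrt(5)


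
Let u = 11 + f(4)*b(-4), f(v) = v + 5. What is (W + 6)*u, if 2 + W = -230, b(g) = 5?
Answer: -12656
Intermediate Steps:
f(v) = 5 + v
W = -232 (W = -2 - 230 = -232)
u = 56 (u = 11 + (5 + 4)*5 = 11 + 9*5 = 11 + 45 = 56)
(W + 6)*u = (-232 + 6)*56 = -226*56 = -12656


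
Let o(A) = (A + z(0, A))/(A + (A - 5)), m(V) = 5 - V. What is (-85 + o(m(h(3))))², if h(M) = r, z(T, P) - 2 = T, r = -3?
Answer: 855625/121 ≈ 7071.3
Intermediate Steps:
z(T, P) = 2 + T
h(M) = -3
o(A) = (2 + A)/(-5 + 2*A) (o(A) = (A + (2 + 0))/(A + (A - 5)) = (A + 2)/(A + (-5 + A)) = (2 + A)/(-5 + 2*A))
(-85 + o(m(h(3))))² = (-85 + (2 + (5 - 1*(-3)))/(-5 + 2*(5 - 1*(-3))))² = (-85 + (2 + (5 + 3))/(-5 + 2*(5 + 3)))² = (-85 + (2 + 8)/(-5 + 2*8))² = (-85 + 10/(-5 + 16))² = (-85 + 10/11)² = (-925/11)² = 855625/121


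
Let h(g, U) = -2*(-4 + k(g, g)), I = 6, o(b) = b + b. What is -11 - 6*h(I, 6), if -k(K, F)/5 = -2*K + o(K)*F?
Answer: -3659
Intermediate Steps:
o(b) = 2*b
k(K, F) = 10*K - 10*F*K (k(K, F) = -5*(-2*K + (2*K)*F) = -5*(-2*K + 2*F*K) = 10*K - 10*F*K)
h(g, U) = 8 - 20*g*(1 - g) (h(g, U) = -2*(-4 + 10*g*(1 - g)) = 8 - 20*g*(1 - g))
-11 - 6*h(I, 6) = -11 - 6*(8 - 20*6 + 20*6²) = -11 - 6*(8 - 120 + 20*36) = -11 - 6*(8 - 120 + 720) = -11 - 6*608 = -11 - 3648 = -3659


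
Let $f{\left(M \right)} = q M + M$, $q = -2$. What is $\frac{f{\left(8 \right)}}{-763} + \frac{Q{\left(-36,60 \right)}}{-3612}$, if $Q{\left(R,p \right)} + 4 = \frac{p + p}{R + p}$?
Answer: $\frac{4019}{393708} \approx 0.010208$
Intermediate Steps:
$Q{\left(R,p \right)} = -4 + \frac{2 p}{R + p}$ ($Q{\left(R,p \right)} = -4 + \frac{p + p}{R + p} = -4 + \frac{2 p}{R + p}$)
$f{\left(M \right)} = - M$ ($f{\left(M \right)} = - 2 M + M = - M$)
$\frac{f{\left(8 \right)}}{-763} + \frac{Q{\left(-36,60 \right)}}{-3612} = \frac{\left(-1\right) 8}{-763} + \frac{2 \frac{1}{-36 + 60} \left(\left(-1\right) 60 - -72\right)}{-3612} = \left(-8\right) \left(- \frac{1}{763}\right) + \frac{2 \left(-60 + 72\right)}{24} \left(- \frac{1}{3612}\right) = \frac{8}{763} + 2 \cdot \frac{1}{24} \cdot 12 \left(- \frac{1}{3612}\right) = \frac{8}{763} + 1 \left(- \frac{1}{3612}\right) = \frac{8}{763} - \frac{1}{3612} = \frac{4019}{393708}$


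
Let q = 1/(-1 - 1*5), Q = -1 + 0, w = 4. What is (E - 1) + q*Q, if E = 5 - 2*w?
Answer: -23/6 ≈ -3.8333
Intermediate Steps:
E = -3 (E = 5 - 2*4 = 5 - 8 = -3)
Q = -1
q = -1/6 (q = 1/(-1 - 5) = 1/(-6) = -1/6 ≈ -0.16667)
(E - 1) + q*Q = (-3 - 1) - 1/6*(-1) = -4 + 1/6 = -23/6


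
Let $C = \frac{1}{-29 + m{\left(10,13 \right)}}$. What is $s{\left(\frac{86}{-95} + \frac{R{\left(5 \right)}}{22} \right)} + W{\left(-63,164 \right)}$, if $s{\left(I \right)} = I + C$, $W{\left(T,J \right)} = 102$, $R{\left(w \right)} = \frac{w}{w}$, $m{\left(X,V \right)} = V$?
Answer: $\frac{1690019}{16720} \approx 101.08$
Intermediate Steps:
$R{\left(w \right)} = 1$
$C = - \frac{1}{16}$ ($C = \frac{1}{-29 + 13} = \frac{1}{-16} = - \frac{1}{16} \approx -0.0625$)
$s{\left(I \right)} = - \frac{1}{16} + I$ ($s{\left(I \right)} = I - \frac{1}{16} = - \frac{1}{16} + I$)
$s{\left(\frac{86}{-95} + \frac{R{\left(5 \right)}}{22} \right)} + W{\left(-63,164 \right)} = \left(- \frac{1}{16} + \left(\frac{86}{-95} + 1 \cdot \frac{1}{22}\right)\right) + 102 = \left(- \frac{1}{16} + \left(86 \left(- \frac{1}{95}\right) + 1 \cdot \frac{1}{22}\right)\right) + 102 = \left(- \frac{1}{16} + \left(- \frac{86}{95} + \frac{1}{22}\right)\right) + 102 = \left(- \frac{1}{16} - \frac{1797}{2090}\right) + 102 = - \frac{15421}{16720} + 102 = \frac{1690019}{16720}$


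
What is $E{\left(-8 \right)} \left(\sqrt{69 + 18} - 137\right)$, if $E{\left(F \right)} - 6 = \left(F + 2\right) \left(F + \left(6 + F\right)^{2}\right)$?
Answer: $-4110 + 30 \sqrt{87} \approx -3830.2$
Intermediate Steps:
$E{\left(F \right)} = 6 + \left(2 + F\right) \left(F + \left(6 + F\right)^{2}\right)$ ($E{\left(F \right)} = 6 + \left(F + 2\right) \left(F + \left(6 + F\right)^{2}\right) = 6 + \left(2 + F\right) \left(F + \left(6 + F\right)^{2}\right)$)
$E{\left(-8 \right)} \left(\sqrt{69 + 18} - 137\right) = \left(78 + \left(-8\right)^{3} + 15 \left(-8\right)^{2} + 62 \left(-8\right)\right) \left(\sqrt{69 + 18} - 137\right) = \left(78 - 512 + 15 \cdot 64 - 496\right) \left(\sqrt{87} - 137\right) = \left(78 - 512 + 960 - 496\right) \left(-137 + \sqrt{87}\right) = 30 \left(-137 + \sqrt{87}\right) = -4110 + 30 \sqrt{87}$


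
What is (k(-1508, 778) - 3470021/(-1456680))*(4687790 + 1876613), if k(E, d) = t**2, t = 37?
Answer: 13113477731695223/1456680 ≈ 9.0023e+9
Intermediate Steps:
k(E, d) = 1369 (k(E, d) = 37**2 = 1369)
(k(-1508, 778) - 3470021/(-1456680))*(4687790 + 1876613) = (1369 - 3470021/(-1456680))*(4687790 + 1876613) = (1369 - 3470021*(-1/1456680))*6564403 = (1369 + 3470021/1456680)*6564403 = (1997664941/1456680)*6564403 = 13113477731695223/1456680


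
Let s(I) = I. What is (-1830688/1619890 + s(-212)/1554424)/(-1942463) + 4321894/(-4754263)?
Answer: -2642357762653388017388353/2906705204892524868479230 ≈ -0.90906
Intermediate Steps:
(-1830688/1619890 + s(-212)/1554424)/(-1942463) + 4321894/(-4754263) = (-1830688/1619890 - 212/1554424)/(-1942463) + 4321894/(-4754263) = (-1830688*1/1619890 - 212*1/1554424)*(-1/1942463) + 4321894*(-1/4754263) = (-915344/809945 - 53/388606)*(-1/1942463) - 4321894/4754263 = -355751097549/314749486670*(-1/1942463) - 4321894/4754263 = 355751097549/611389232125468210 - 4321894/4754263 = -2642357762653388017388353/2906705204892524868479230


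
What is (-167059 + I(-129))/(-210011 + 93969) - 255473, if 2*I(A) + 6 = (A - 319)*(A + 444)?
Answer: -14822680122/58021 ≈ -2.5547e+5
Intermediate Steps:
I(A) = -3 + (-319 + A)*(444 + A)/2 (I(A) = -3 + ((A - 319)*(A + 444))/2 = -3 + ((-319 + A)*(444 + A))/2 = -3 + (-319 + A)*(444 + A)/2)
(-167059 + I(-129))/(-210011 + 93969) - 255473 = (-167059 + (-70821 + (1/2)*(-129)**2 + (125/2)*(-129)))/(-210011 + 93969) - 255473 = (-167059 + (-70821 + (1/2)*16641 - 16125/2))/(-116042) - 255473 = (-167059 + (-70821 + 16641/2 - 16125/2))*(-1/116042) - 255473 = (-167059 - 70563)*(-1/116042) - 255473 = -237622*(-1/116042) - 255473 = 118811/58021 - 255473 = -14822680122/58021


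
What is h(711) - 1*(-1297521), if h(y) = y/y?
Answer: 1297522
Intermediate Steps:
h(y) = 1
h(711) - 1*(-1297521) = 1 - 1*(-1297521) = 1 + 1297521 = 1297522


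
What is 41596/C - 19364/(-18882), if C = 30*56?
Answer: 34081133/1321740 ≈ 25.785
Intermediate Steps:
C = 1680
41596/C - 19364/(-18882) = 41596/1680 - 19364/(-18882) = 41596*(1/1680) - 19364*(-1/18882) = 10399/420 + 9682/9441 = 34081133/1321740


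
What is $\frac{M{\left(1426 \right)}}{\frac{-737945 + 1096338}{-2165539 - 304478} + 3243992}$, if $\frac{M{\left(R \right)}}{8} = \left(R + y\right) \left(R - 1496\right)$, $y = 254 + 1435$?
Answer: $- \frac{4308697654800}{8012715029471} \approx -0.53773$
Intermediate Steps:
$y = 1689$
$M{\left(R \right)} = 8 \left(-1496 + R\right) \left(1689 + R\right)$ ($M{\left(R \right)} = 8 \left(R + 1689\right) \left(R - 1496\right) = 8 \left(1689 + R\right) \left(-1496 + R\right) = 8 \left(-1496 + R\right) \left(1689 + R\right)$)
$\frac{M{\left(1426 \right)}}{\frac{-737945 + 1096338}{-2165539 - 304478} + 3243992} = \frac{-20213952 + 8 \cdot 1426^{2} + 1544 \cdot 1426}{\frac{-737945 + 1096338}{-2165539 - 304478} + 3243992} = \frac{-20213952 + 8 \cdot 2033476 + 2201744}{\frac{358393}{-2470017} + 3243992} = \frac{-20213952 + 16267808 + 2201744}{358393 \left(- \frac{1}{2470017}\right) + 3243992} = - \frac{1744400}{- \frac{358393}{2470017} + 3243992} = - \frac{1744400}{\frac{8012715029471}{2470017}} = \left(-1744400\right) \frac{2470017}{8012715029471} = - \frac{4308697654800}{8012715029471}$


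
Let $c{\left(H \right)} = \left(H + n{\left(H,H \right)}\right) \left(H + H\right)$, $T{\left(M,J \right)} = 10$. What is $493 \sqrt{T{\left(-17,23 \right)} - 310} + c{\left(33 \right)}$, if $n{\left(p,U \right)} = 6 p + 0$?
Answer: $15246 + 4930 i \sqrt{3} \approx 15246.0 + 8539.0 i$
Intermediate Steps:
$n{\left(p,U \right)} = 6 p$
$c{\left(H \right)} = 14 H^{2}$ ($c{\left(H \right)} = \left(H + 6 H\right) \left(H + H\right) = 7 H 2 H = 14 H^{2}$)
$493 \sqrt{T{\left(-17,23 \right)} - 310} + c{\left(33 \right)} = 493 \sqrt{10 - 310} + 14 \cdot 33^{2} = 493 \sqrt{-300} + 14 \cdot 1089 = 493 \cdot 10 i \sqrt{3} + 15246 = 4930 i \sqrt{3} + 15246 = 15246 + 4930 i \sqrt{3}$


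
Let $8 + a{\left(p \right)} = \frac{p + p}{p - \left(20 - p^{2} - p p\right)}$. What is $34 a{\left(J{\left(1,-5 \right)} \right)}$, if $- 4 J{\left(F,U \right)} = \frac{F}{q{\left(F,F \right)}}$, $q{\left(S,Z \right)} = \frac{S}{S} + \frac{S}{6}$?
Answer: $- \frac{7867}{29} \approx -271.28$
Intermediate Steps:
$q{\left(S,Z \right)} = 1 + \frac{S}{6}$ ($q{\left(S,Z \right)} = 1 + S \frac{1}{6} = 1 + \frac{S}{6}$)
$J{\left(F,U \right)} = - \frac{F}{4 \left(1 + \frac{F}{6}\right)}$ ($J{\left(F,U \right)} = - \frac{F \frac{1}{1 + \frac{F}{6}}}{4} = - \frac{F}{4 \left(1 + \frac{F}{6}\right)}$)
$a{\left(p \right)} = -8 + \frac{2 p}{-20 + p + 2 p^{2}}$ ($a{\left(p \right)} = -8 + \frac{p + p}{p - \left(20 - p^{2} - p p\right)} = -8 + \frac{2 p}{p + \left(\left(p^{2} + p^{2}\right) - 20\right)} = -8 + \frac{2 p}{p + \left(2 p^{2} - 20\right)} = -8 + \frac{2 p}{p + \left(-20 + 2 p^{2}\right)} = -8 + \frac{2 p}{-20 + p + 2 p^{2}}$)
$34 a{\left(J{\left(1,-5 \right)} \right)} = 34 \frac{2 \left(80 - 8 \left(\left(-3\right) 1 \frac{1}{12 + 2 \cdot 1}\right)^{2} - 3 \left(\left(-3\right) 1 \frac{1}{12 + 2 \cdot 1}\right)\right)}{-20 - \frac{3}{12 + 2 \cdot 1} + 2 \left(\left(-3\right) 1 \frac{1}{12 + 2 \cdot 1}\right)^{2}} = 34 \frac{2 \left(80 - 8 \left(\left(-3\right) 1 \frac{1}{12 + 2}\right)^{2} - 3 \left(\left(-3\right) 1 \frac{1}{12 + 2}\right)\right)}{-20 - \frac{3}{12 + 2} + 2 \left(\left(-3\right) 1 \frac{1}{12 + 2}\right)^{2}} = 34 \frac{2 \left(80 - 8 \left(\left(-3\right) 1 \cdot \frac{1}{14}\right)^{2} - 3 \left(\left(-3\right) 1 \cdot \frac{1}{14}\right)\right)}{-20 - \frac{3}{14} + 2 \left(\left(-3\right) 1 \cdot \frac{1}{14}\right)^{2}} = 34 \frac{2 \left(80 - 8 \left(\left(-3\right) 1 \cdot \frac{1}{14}\right)^{2} - 3 \left(\left(-3\right) 1 \cdot \frac{1}{14}\right)\right)}{-20 - 3 \cdot \frac{1}{14} + 2 \left(\left(-3\right) 1 \cdot \frac{1}{14}\right)^{2}} = 34 \frac{2 \left(80 - 8 \left(- \frac{3}{14}\right)^{2} - - \frac{9}{14}\right)}{-20 - \frac{3}{14} + 2 \left(- \frac{3}{14}\right)^{2}} = 34 \frac{2 \left(80 - \frac{18}{49} + \frac{9}{14}\right)}{-20 - \frac{3}{14} + 2 \cdot \frac{9}{196}} = 34 \frac{2 \left(80 - \frac{18}{49} + \frac{9}{14}\right)}{-20 - \frac{3}{14} + \frac{9}{98}} = 34 \cdot 2 \frac{1}{- \frac{986}{49}} \cdot \frac{7867}{98} = 34 \cdot 2 \left(- \frac{49}{986}\right) \frac{7867}{98} = 34 \left(- \frac{7867}{986}\right) = - \frac{7867}{29}$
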